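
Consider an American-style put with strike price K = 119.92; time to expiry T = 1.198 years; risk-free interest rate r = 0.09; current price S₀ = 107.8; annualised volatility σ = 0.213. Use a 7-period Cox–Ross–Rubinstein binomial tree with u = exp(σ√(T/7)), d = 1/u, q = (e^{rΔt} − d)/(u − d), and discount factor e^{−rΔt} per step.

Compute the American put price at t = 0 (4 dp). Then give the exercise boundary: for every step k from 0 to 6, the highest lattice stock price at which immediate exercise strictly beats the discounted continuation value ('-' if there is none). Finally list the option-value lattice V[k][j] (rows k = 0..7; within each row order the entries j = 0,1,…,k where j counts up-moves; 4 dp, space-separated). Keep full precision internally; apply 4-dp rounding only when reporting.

Δt=0.17114  u=1.09212  d=0.91565  q=0.56595  discount=0.98472
step 7 (expiry): payoffs max(K−S,0) = 61.7448 50.5334 37.1615 21.2125 2.1899 0.0000 0.0000 0.0000
step 6: (k=6,j=0): S=63.5341, (K−S)⁺=56.3859, hold=54.5530 ⇒ V=56.3859 exercise | (k=6,j=1): S=75.7782, (K−S)⁺=44.1418, hold=42.3089 ⇒ V=44.1418 exercise | (k=6,j=2): S=90.3819, (K−S)⁺=29.5381, hold=27.7051 ⇒ V=29.5381 exercise | (k=6,j=3): S=107.8000, (K−S)⁺=12.1200, hold=10.2870 ⇒ V=12.1200 exercise | (k=6,j=4): S=128.5749, (K−S)⁺=0.0000, hold=0.9360 ⇒ V=0.9360 continue | (k=6,j=5): S=153.3534, (K−S)⁺=0.0000, hold=0.0000 ⇒ V=0.0000 continue | (k=6,j=6): S=182.9072, (K−S)⁺=0.0000, hold=0.0000 ⇒ V=0.0000 continue  boundary S*=107.8000
step 5: (k=5,j=0): S=69.3866, (K−S)⁺=50.5334, hold=48.7005 ⇒ V=50.5334 exercise | (k=5,j=1): S=82.7585, (K−S)⁺=37.1615, hold=35.3285 ⇒ V=37.1615 exercise | (k=5,j=2): S=98.7075, (K−S)⁺=21.2125, hold=19.3796 ⇒ V=21.2125 exercise | (k=5,j=3): S=117.7301, (K−S)⁺=2.1899, hold=5.7019 ⇒ V=5.7019 continue | (k=5,j=4): S=140.4186, (K−S)⁺=0.0000, hold=0.4001 ⇒ V=0.4001 continue | (k=5,j=5): S=167.4797, (K−S)⁺=0.0000, hold=0.0000 ⇒ V=0.0000 continue  boundary S*=98.7075
step 4: (k=4,j=0): S=75.7782, (K−S)⁺=44.1418, hold=42.3089 ⇒ V=44.1418 exercise | (k=4,j=1): S=90.3819, (K−S)⁺=29.5381, hold=27.7051 ⇒ V=29.5381 exercise | (k=4,j=2): S=107.8000, (K−S)⁺=12.1200, hold=12.2443 ⇒ V=12.2443 continue | (k=4,j=3): S=128.5749, (K−S)⁺=0.0000, hold=2.6601 ⇒ V=2.6601 continue | (k=4,j=4): S=153.3534, (K−S)⁺=0.0000, hold=0.1710 ⇒ V=0.1710 continue  boundary S*=90.3819
step 3: (k=3,j=0): S=82.7585, (K−S)⁺=37.1615, hold=35.3285 ⇒ V=37.1615 exercise | (k=3,j=1): S=98.7075, (K−S)⁺=21.2125, hold=19.4488 ⇒ V=21.2125 exercise | (k=3,j=2): S=117.7301, (K−S)⁺=2.1899, hold=6.7159 ⇒ V=6.7159 continue | (k=3,j=3): S=140.4186, (K−S)⁺=0.0000, hold=1.2323 ⇒ V=1.2323 continue  boundary S*=98.7075
step 2: (k=2,j=0): S=90.3819, (K−S)⁺=29.5381, hold=27.7051 ⇒ V=29.5381 exercise | (k=2,j=1): S=107.8000, (K−S)⁺=12.1200, hold=12.8093 ⇒ V=12.8093 continue | (k=2,j=2): S=128.5749, (K−S)⁺=0.0000, hold=3.5572 ⇒ V=3.5572 continue  boundary S*=90.3819
step 1: (k=1,j=0): S=98.7075, (K−S)⁺=21.2125, hold=19.7637 ⇒ V=21.2125 exercise | (k=1,j=1): S=117.7301, (K−S)⁺=2.1899, hold=7.4574 ⇒ V=7.4574 continue  boundary S*=98.7075
step 0: (k=0,j=0): S=107.8000, (K−S)⁺=12.1200, hold=13.2226 ⇒ V=13.2226 continue  boundary S*=-

price = 13.2226
boundary = - 98.7075 90.3819 98.7075 90.3819 98.7075 107.8000
tree:
13.2226
21.2125 7.4574
29.5381 12.8093 3.5572
37.1615 21.2125 6.7159 1.2323
44.1418 29.5381 12.2443 2.6601 0.1710
50.5334 37.1615 21.2125 5.7019 0.4001 0.0000
56.3859 44.1418 29.5381 12.1200 0.9360 0.0000 0.0000
61.7448 50.5334 37.1615 21.2125 2.1899 0.0000 0.0000 0.0000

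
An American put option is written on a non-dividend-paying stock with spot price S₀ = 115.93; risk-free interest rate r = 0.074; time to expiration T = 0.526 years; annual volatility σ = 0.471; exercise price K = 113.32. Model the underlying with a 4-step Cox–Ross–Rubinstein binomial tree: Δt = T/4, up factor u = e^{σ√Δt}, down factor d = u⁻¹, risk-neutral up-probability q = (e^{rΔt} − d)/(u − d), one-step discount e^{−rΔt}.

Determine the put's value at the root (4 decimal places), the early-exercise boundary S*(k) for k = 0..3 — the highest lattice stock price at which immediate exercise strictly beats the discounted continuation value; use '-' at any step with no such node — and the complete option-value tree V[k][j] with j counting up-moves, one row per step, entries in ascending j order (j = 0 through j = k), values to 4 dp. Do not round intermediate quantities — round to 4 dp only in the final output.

Δt=0.13150, u=1.18625, d=0.84299, q=0.48589, disc=e^(-rΔt)=0.99032
k=4 terminal: V=max(K-S,0) → 54.7752 30.9361 0.0000 0.0000 0.0000
k=3: j=0 S=69.4489 intr=43.8711 cont=42.7737 V=43.8711[EX]; j=1 S=97.7280 intr=15.5920 cont=15.7505 V=15.7505[hold]; j=2 S=137.5221 intr=0.0000 cont=0.0000 V=0.0000[hold]; j=3 S=193.5202 intr=0.0000 cont=0.0000 V=0.0000[hold]  S*(3)=69.4489
k=2: j=0 S=82.3839 intr=30.9361 cont=29.9150 V=30.9361[EX]; j=1 S=115.9300 intr=0.0000 cont=8.0191 V=8.0191[hold]; j=2 S=163.1359 intr=0.0000 cont=0.0000 V=0.0000[hold]  S*(2)=82.3839
k=1: j=0 S=97.7280 intr=15.5920 cont=19.6092 V=19.6092[hold]; j=1 S=137.5221 intr=0.0000 cont=4.0828 V=4.0828[hold]  S*(1)=-
k=0: j=0 S=115.9300 intr=0.0000 cont=11.9482 V=11.9482[hold]  S*(0)=-

price = 11.9482
boundary = - - 82.3839 69.4489
tree:
11.9482
19.6092 4.0828
30.9361 8.0191 0.0000
43.8711 15.7505 0.0000 0.0000
54.7752 30.9361 0.0000 0.0000 0.0000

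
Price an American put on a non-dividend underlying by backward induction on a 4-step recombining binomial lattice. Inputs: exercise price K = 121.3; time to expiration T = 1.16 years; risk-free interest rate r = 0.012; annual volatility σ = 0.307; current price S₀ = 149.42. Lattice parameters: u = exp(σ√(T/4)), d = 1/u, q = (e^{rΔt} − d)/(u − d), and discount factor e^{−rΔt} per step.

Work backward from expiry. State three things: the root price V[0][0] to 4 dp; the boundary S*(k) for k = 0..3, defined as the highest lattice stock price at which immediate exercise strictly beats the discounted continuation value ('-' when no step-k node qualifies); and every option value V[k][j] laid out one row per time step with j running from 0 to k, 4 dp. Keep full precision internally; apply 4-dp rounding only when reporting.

params: Δt=0.29000 u=1.17978 d=0.84762 q=0.46926 e^(-rΔt)=0.99653
t_4 payoffs: 44.1723 13.9481 0.0000 0.0000 0.0000
t_3: node(3,0) S=90.9934 payoff=30.3066 vs cont=29.8852 → 30.3066 [stop]  node(3,1) S=126.6512 payoff=0.0000 vs cont=7.3771 → 7.3771 [wait]  node(3,2) S=176.2821 payoff=0.0000 vs cont=0.0000 → 0.0000 [wait]  node(3,3) S=245.3620 payoff=0.0000 vs cont=0.0000 → 0.0000 [wait]  ⇒ S*(3)=90.9934
t_2: node(2,0) S=107.3519 payoff=13.9481 vs cont=19.4788 → 19.4788 [wait]  node(2,1) S=149.4200 payoff=0.0000 vs cont=3.9018 → 3.9018 [wait]  node(2,2) S=207.9734 payoff=0.0000 vs cont=0.0000 → 0.0000 [wait]  ⇒ S*(2)=-
t_1: node(1,0) S=126.6512 payoff=0.0000 vs cont=12.1269 → 12.1269 [wait]  node(1,1) S=176.2821 payoff=0.0000 vs cont=2.0636 → 2.0636 [wait]  ⇒ S*(1)=-
t_0: node(0,0) S=149.4200 payoff=0.0000 vs cont=7.3789 → 7.3789 [wait]  ⇒ S*(0)=-

price = 7.3789
boundary = - - - 90.9934
tree:
7.3789
12.1269 2.0636
19.4788 3.9018 0.0000
30.3066 7.3771 0.0000 0.0000
44.1723 13.9481 0.0000 0.0000 0.0000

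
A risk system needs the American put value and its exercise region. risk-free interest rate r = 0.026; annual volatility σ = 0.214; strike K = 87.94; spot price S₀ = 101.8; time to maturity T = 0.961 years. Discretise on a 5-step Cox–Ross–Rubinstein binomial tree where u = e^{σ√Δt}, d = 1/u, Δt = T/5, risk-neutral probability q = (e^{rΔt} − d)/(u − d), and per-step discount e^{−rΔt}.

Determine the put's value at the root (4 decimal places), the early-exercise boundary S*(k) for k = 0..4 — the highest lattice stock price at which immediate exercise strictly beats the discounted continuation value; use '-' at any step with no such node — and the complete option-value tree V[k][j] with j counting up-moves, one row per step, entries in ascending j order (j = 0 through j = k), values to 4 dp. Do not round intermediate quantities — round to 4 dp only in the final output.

params: Δt=0.19220 u=1.09836 d=0.91045 q=0.50322 e^(-rΔt)=0.99502
t_5 payoffs: 24.2571 11.1132 0.0000 0.0000 0.0000 0.0000
t_4: node(4,0) S=69.9468 payoff=17.9932 vs cont=17.5549 → 17.9932 [stop]  node(4,1) S=84.3835 payoff=3.5565 vs cont=5.4933 → 5.4933 [wait]  node(4,2) S=101.8000 payoff=0.0000 vs cont=0.0000 → 0.0000 [wait]  node(4,3) S=122.8112 payoff=0.0000 vs cont=0.0000 → 0.0000 [wait]  node(4,4) S=148.1590 payoff=0.0000 vs cont=0.0000 → 0.0000 [wait]  ⇒ S*(4)=69.9468
t_3: node(3,0) S=76.8268 payoff=11.1132 vs cont=11.6446 → 11.6446 [wait]  node(3,1) S=92.6836 payoff=0.0000 vs cont=2.7153 → 2.7153 [wait]  node(3,2) S=111.8131 payoff=0.0000 vs cont=0.0000 → 0.0000 [wait]  node(3,3) S=134.8910 payoff=0.0000 vs cont=0.0000 → 0.0000 [wait]  ⇒ S*(3)=-
t_2: node(2,0) S=84.3835 payoff=3.5565 vs cont=7.1156 → 7.1156 [wait]  node(2,1) S=101.8000 payoff=0.0000 vs cont=1.3422 → 1.3422 [wait]  node(2,2) S=122.8112 payoff=0.0000 vs cont=0.0000 → 0.0000 [wait]  ⇒ S*(2)=-
t_1: node(1,0) S=92.6836 payoff=0.0000 vs cont=4.1893 → 4.1893 [wait]  node(1,1) S=111.8131 payoff=0.0000 vs cont=0.6634 → 0.6634 [wait]  ⇒ S*(1)=-
t_0: node(0,0) S=101.8000 payoff=0.0000 vs cont=2.4030 → 2.4030 [wait]  ⇒ S*(0)=-

price = 2.4030
boundary = - - - - 69.9468
tree:
2.4030
4.1893 0.6634
7.1156 1.3422 0.0000
11.6446 2.7153 0.0000 0.0000
17.9932 5.4933 0.0000 0.0000 0.0000
24.2571 11.1132 0.0000 0.0000 0.0000 0.0000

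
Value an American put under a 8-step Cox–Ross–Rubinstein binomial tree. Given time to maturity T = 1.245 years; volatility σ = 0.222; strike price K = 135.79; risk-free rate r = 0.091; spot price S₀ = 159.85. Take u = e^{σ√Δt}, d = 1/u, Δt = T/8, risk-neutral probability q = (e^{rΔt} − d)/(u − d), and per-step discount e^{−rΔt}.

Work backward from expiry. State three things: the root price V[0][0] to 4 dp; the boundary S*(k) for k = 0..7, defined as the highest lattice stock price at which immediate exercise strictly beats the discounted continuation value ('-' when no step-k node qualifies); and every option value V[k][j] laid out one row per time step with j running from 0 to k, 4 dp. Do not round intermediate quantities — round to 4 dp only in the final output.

price = 2.6069
boundary = - - - - 112.6095 103.1669 112.6095 122.9163
tree:
2.6069
4.7041 1.0219
8.2749 2.0120 0.2683
14.1131 3.8883 0.5858 0.0251
23.1805 7.3325 1.2752 0.0578 0.0000
32.6231 13.3676 2.7668 0.1331 0.0000 0.0000
41.2738 23.1805 5.9808 0.3063 0.0000 0.0000 0.0000
49.1992 32.6231 12.8737 0.7052 0.0000 0.0000 0.0000 0.0000
56.4601 41.2738 23.1805 1.6236 0.0000 0.0000 0.0000 0.0000 0.0000

Δt=0.15563  u=1.09153  d=0.91615  q=0.55944  discount=0.98594
step 8 (expiry): payoffs max(K−S,0) = 56.4601 41.2738 23.1805 1.6236 0.0000 0.0000 0.0000 0.0000 0.0000
step 7: (k=7,j=0): S=86.5908, (K−S)⁺=49.1992, hold=47.2897 ⇒ V=49.1992 exercise | (k=7,j=1): S=103.1669, (K−S)⁺=32.6231, hold=30.7136 ⇒ V=32.6231 exercise | (k=7,j=2): S=122.9163, (K−S)⁺=12.8737, hold=10.9643 ⇒ V=12.8737 exercise | (k=7,j=3): S=146.4462, (K−S)⁺=0.0000, hold=0.7052 ⇒ V=0.7052 continue | (k=7,j=4): S=174.4806, (K−S)⁺=0.0000, hold=0.0000 ⇒ V=0.0000 continue | (k=7,j=5): S=207.8815, (K−S)⁺=0.0000, hold=0.0000 ⇒ V=0.0000 continue | (k=7,j=6): S=247.6765, (K−S)⁺=0.0000, hold=0.0000 ⇒ V=0.0000 continue | (k=7,j=7): S=295.0895, (K−S)⁺=0.0000, hold=0.0000 ⇒ V=0.0000 continue  boundary S*=122.9163
step 6: (k=6,j=0): S=94.5162, (K−S)⁺=41.2738, hold=39.3644 ⇒ V=41.2738 exercise | (k=6,j=1): S=112.6095, (K−S)⁺=23.1805, hold=21.2710 ⇒ V=23.1805 exercise | (k=6,j=2): S=134.1664, (K−S)⁺=1.6236, hold=5.9808 ⇒ V=5.9808 continue | (k=6,j=3): S=159.8500, (K−S)⁺=0.0000, hold=0.3063 ⇒ V=0.3063 continue | (k=6,j=4): S=190.4502, (K−S)⁺=0.0000, hold=0.0000 ⇒ V=0.0000 continue | (k=6,j=5): S=226.9083, (K−S)⁺=0.0000, hold=0.0000 ⇒ V=0.0000 continue | (k=6,j=6): S=270.3456, (K−S)⁺=0.0000, hold=0.0000 ⇒ V=0.0000 continue  boundary S*=112.6095
step 5: (k=5,j=0): S=103.1669, (K−S)⁺=32.6231, hold=30.7136 ⇒ V=32.6231 exercise | (k=5,j=1): S=122.9163, (K−S)⁺=12.8737, hold=13.3676 ⇒ V=13.3676 continue | (k=5,j=2): S=146.4462, (K−S)⁺=0.0000, hold=2.7668 ⇒ V=2.7668 continue | (k=5,j=3): S=174.4806, (K−S)⁺=0.0000, hold=0.1331 ⇒ V=0.1331 continue | (k=5,j=4): S=207.8815, (K−S)⁺=0.0000, hold=0.0000 ⇒ V=0.0000 continue | (k=5,j=5): S=247.6765, (K−S)⁺=0.0000, hold=0.0000 ⇒ V=0.0000 continue  boundary S*=103.1669
step 4: (k=4,j=0): S=112.6095, (K−S)⁺=23.1805, hold=21.5434 ⇒ V=23.1805 exercise | (k=4,j=1): S=134.1664, (K−S)⁺=1.6236, hold=7.3325 ⇒ V=7.3325 continue | (k=4,j=2): S=159.8500, (K−S)⁺=0.0000, hold=1.2752 ⇒ V=1.2752 continue | (k=4,j=3): S=190.4502, (K−S)⁺=0.0000, hold=0.0578 ⇒ V=0.0578 continue | (k=4,j=4): S=226.9083, (K−S)⁺=0.0000, hold=0.0000 ⇒ V=0.0000 continue  boundary S*=112.6095
step 3: (k=3,j=0): S=122.9163, (K−S)⁺=12.8737, hold=14.1131 ⇒ V=14.1131 continue | (k=3,j=1): S=146.4462, (K−S)⁺=0.0000, hold=3.8883 ⇒ V=3.8883 continue | (k=3,j=2): S=174.4806, (K−S)⁺=0.0000, hold=0.5858 ⇒ V=0.5858 continue | (k=3,j=3): S=207.8815, (K−S)⁺=0.0000, hold=0.0251 ⇒ V=0.0251 continue  boundary S*=-
step 2: (k=2,j=0): S=134.1664, (K−S)⁺=1.6236, hold=8.2749 ⇒ V=8.2749 continue | (k=2,j=1): S=159.8500, (K−S)⁺=0.0000, hold=2.0120 ⇒ V=2.0120 continue | (k=2,j=2): S=190.4502, (K−S)⁺=0.0000, hold=0.2683 ⇒ V=0.2683 continue  boundary S*=-
step 1: (k=1,j=0): S=146.4462, (K−S)⁺=0.0000, hold=4.7041 ⇒ V=4.7041 continue | (k=1,j=1): S=174.4806, (K−S)⁺=0.0000, hold=1.0219 ⇒ V=1.0219 continue  boundary S*=-
step 0: (k=0,j=0): S=159.8500, (K−S)⁺=0.0000, hold=2.6069 ⇒ V=2.6069 continue  boundary S*=-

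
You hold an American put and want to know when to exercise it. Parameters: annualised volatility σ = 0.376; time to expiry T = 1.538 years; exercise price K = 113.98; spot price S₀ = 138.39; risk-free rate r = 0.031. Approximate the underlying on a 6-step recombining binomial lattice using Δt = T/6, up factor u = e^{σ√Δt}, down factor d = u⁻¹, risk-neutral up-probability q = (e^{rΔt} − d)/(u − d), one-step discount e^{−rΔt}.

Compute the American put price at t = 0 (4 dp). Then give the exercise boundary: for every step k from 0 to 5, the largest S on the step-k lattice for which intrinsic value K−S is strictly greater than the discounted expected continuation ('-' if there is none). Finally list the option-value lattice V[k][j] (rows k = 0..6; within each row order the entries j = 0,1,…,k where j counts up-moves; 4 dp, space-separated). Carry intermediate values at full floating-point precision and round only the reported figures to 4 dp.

Δt=0.25633  u=1.20969  d=0.82666  q=0.47338  discount=0.99209
step 6 (expiry): payoffs max(K−S,0) = 69.8174 49.3544 19.4098 0.0000 0.0000 0.0000 0.0000
step 5: (k=5,j=0): S=53.4231, (K−S)⁺=60.5569, hold=59.6547 ⇒ V=60.5569 exercise | (k=5,j=1): S=78.1771, (K−S)⁺=35.8029, hold=34.9008 ⇒ V=35.8029 exercise | (k=5,j=2): S=114.4009, (K−S)⁺=0.0000, hold=10.1407 ⇒ V=10.1407 continue | (k=5,j=3): S=167.4094, (K−S)⁺=0.0000, hold=0.0000 ⇒ V=0.0000 continue | (k=5,j=4): S=244.9796, (K−S)⁺=0.0000, hold=0.0000 ⇒ V=0.0000 continue | (k=5,j=5): S=358.4926, (K−S)⁺=0.0000, hold=0.0000 ⇒ V=0.0000 continue  boundary S*=78.1771
step 4: (k=4,j=0): S=64.6256, (K−S)⁺=49.3544, hold=48.4523 ⇒ V=49.3544 exercise | (k=4,j=1): S=94.5702, (K−S)⁺=19.4098, hold=23.4677 ⇒ V=23.4677 continue | (k=4,j=2): S=138.3900, (K−S)⁺=0.0000, hold=5.2980 ⇒ V=5.2980 continue | (k=4,j=3): S=202.5139, (K−S)⁺=0.0000, hold=0.0000 ⇒ V=0.0000 continue | (k=4,j=4): S=296.3501, (K−S)⁺=0.0000, hold=0.0000 ⇒ V=0.0000 continue  boundary S*=64.6256
step 3: (k=3,j=0): S=78.1771, (K−S)⁺=35.8029, hold=36.8065 ⇒ V=36.8065 continue | (k=3,j=1): S=114.4009, (K−S)⁺=0.0000, hold=14.7489 ⇒ V=14.7489 continue | (k=3,j=2): S=167.4094, (K−S)⁺=0.0000, hold=2.7680 ⇒ V=2.7680 continue | (k=3,j=3): S=244.9796, (K−S)⁺=0.0000, hold=0.0000 ⇒ V=0.0000 continue  boundary S*=-
step 2: (k=2,j=0): S=94.5702, (K−S)⁺=19.4098, hold=26.1562 ⇒ V=26.1562 continue | (k=2,j=1): S=138.3900, (K−S)⁺=0.0000, hold=9.0055 ⇒ V=9.0055 continue | (k=2,j=2): S=202.5139, (K−S)⁺=0.0000, hold=1.4461 ⇒ V=1.4461 continue  boundary S*=-
step 1: (k=1,j=0): S=114.4009, (K−S)⁺=0.0000, hold=17.8946 ⇒ V=17.8946 continue | (k=1,j=1): S=167.4094, (K−S)⁺=0.0000, hold=5.3841 ⇒ V=5.3841 continue  boundary S*=-
step 0: (k=0,j=0): S=138.3900, (K−S)⁺=0.0000, hold=11.8776 ⇒ V=11.8776 continue  boundary S*=-

price = 11.8776
boundary = - - - - 64.6256 78.1771
tree:
11.8776
17.8946 5.3841
26.1562 9.0055 1.4461
36.8065 14.7489 2.7680 0.0000
49.3544 23.4677 5.2980 0.0000 0.0000
60.5569 35.8029 10.1407 0.0000 0.0000 0.0000
69.8174 49.3544 19.4098 0.0000 0.0000 0.0000 0.0000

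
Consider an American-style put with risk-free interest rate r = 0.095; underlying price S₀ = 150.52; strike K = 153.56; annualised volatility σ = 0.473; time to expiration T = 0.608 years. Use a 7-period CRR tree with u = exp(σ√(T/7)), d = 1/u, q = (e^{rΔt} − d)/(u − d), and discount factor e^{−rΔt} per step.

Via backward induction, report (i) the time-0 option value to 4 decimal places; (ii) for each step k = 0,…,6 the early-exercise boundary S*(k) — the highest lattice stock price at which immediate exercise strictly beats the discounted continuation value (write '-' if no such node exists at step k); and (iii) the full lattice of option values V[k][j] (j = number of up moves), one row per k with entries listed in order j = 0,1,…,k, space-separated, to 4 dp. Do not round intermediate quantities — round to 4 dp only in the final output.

price = 20.5258
boundary = - - - 99.0768 86.1849 99.0768 113.8971
tree:
20.5258
29.4362 11.7729
40.8189 18.3084 5.2979
54.4832 27.5524 9.1777 1.4257
67.3751 39.7798 15.5308 2.8456 0.0000
78.5895 54.4832 25.4352 5.6795 0.0000 0.0000
88.3447 67.3751 39.6629 11.3359 0.0000 0.0000 0.0000
96.8306 78.5895 54.4832 22.6257 0.0000 0.0000 0.0000 0.0000

Δt=0.08686, u=1.14958, d=0.86988, q=0.49483, disc=e^(-rΔt)=0.99178
k=7 terminal: V=max(K-S,0) → 96.8306 78.5895 54.4832 22.6257 0.0000 0.0000 0.0000 0.0000
k=6: j=0 S=65.2153 intr=88.3447 cont=87.0828 V=88.3447[EX]; j=1 S=86.1849 intr=67.3751 cont=66.1133 V=67.3751[EX]; j=2 S=113.8971 intr=39.6629 cont=38.4010 V=39.6629[EX]; j=3 S=150.5200 intr=3.0400 cont=11.3359 V=11.3359[hold]; j=4 S=198.9188 intr=0.0000 cont=0.0000 V=0.0000[hold]; j=5 S=262.8799 intr=0.0000 cont=0.0000 V=0.0000[hold]; j=6 S=347.4074 intr=0.0000 cont=0.0000 V=0.0000[hold]  S*(6)=113.8971
k=5: j=0 S=74.9705 intr=78.5895 cont=77.3277 V=78.5895[EX]; j=1 S=99.0768 intr=54.4832 cont=53.2214 V=54.4832[EX]; j=2 S=130.9343 intr=22.6257 cont=25.4352 V=25.4352[hold]; j=3 S=173.0354 intr=0.0000 cont=5.6795 V=5.6795[hold]; j=4 S=228.6739 intr=0.0000 cont=0.0000 V=0.0000[hold]; j=5 S=302.2026 intr=0.0000 cont=0.0000 V=0.0000[hold]  S*(5)=99.0768
k=4: j=0 S=86.1849 intr=67.3751 cont=66.1133 V=67.3751[EX]; j=1 S=113.8971 intr=39.6629 cont=39.7798 V=39.7798[hold]; j=2 S=150.5200 intr=3.0400 cont=15.5308 V=15.5308[hold]; j=3 S=198.9188 intr=0.0000 cont=2.8456 V=2.8456[hold]; j=4 S=262.8799 intr=0.0000 cont=0.0000 V=0.0000[hold]  S*(4)=86.1849
k=3: j=0 S=99.0768 intr=54.4832 cont=53.2787 V=54.4832[EX]; j=1 S=130.9343 intr=22.6257 cont=27.5524 V=27.5524[hold]; j=2 S=173.0354 intr=0.0000 cont=9.1777 V=9.1777[hold]; j=3 S=228.6739 intr=0.0000 cont=1.4257 V=1.4257[hold]  S*(3)=99.0768
k=2: j=0 S=113.8971 intr=39.6629 cont=40.8189 V=40.8189[hold]; j=1 S=150.5200 intr=3.0400 cont=18.3084 V=18.3084[hold]; j=2 S=198.9188 intr=0.0000 cont=5.2979 V=5.2979[hold]  S*(2)=-
k=1: j=0 S=130.9343 intr=22.6257 cont=29.4362 V=29.4362[hold]; j=1 S=173.0354 intr=0.0000 cont=11.7729 V=11.7729[hold]  S*(1)=-
k=0: j=0 S=150.5200 intr=3.0400 cont=20.5258 V=20.5258[hold]  S*(0)=-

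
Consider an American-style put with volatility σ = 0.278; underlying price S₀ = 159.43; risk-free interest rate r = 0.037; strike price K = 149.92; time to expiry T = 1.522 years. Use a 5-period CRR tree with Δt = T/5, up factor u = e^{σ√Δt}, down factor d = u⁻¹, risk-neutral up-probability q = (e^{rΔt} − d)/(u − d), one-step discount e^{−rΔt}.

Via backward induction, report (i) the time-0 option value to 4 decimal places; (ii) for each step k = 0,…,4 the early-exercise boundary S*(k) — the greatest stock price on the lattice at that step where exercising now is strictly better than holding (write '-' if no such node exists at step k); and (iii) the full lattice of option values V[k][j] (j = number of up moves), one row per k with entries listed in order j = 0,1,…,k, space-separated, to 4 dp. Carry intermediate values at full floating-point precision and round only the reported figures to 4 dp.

price = 14.2285
boundary = - - - 100.6316 117.3131
tree:
14.2285
22.3827 6.3487
33.9966 11.2080 1.6047
49.2884 19.3857 3.2360 0.0000
63.5978 32.6069 6.5258 0.0000 0.0000
75.8724 49.2884 13.1603 0.0000 0.0000 0.0000

Δt=0.30440, u=1.16577, d=0.85780, q=0.49851, disc=e^(-rΔt)=0.98880
k=5 terminal: V=max(K-S,0) → 75.8724 49.2884 13.1603 0.0000 0.0000 0.0000
k=4: j=0 S=86.3222 intr=63.5978 cont=61.9187 V=63.5978[EX]; j=1 S=117.3131 intr=32.6069 cont=30.9279 V=32.6069[EX]; j=2 S=159.4300 intr=0.0000 cont=6.5258 V=6.5258[hold]; j=3 S=216.6675 intr=0.0000 cont=0.0000 V=0.0000[hold]; j=4 S=294.4540 intr=0.0000 cont=0.0000 V=0.0000[hold]  S*(4)=117.3131
k=3: j=0 S=100.6316 intr=49.2884 cont=47.6093 V=49.2884[EX]; j=1 S=136.7597 intr=13.1603 cont=19.3857 V=19.3857[hold]; j=2 S=185.8583 intr=0.0000 cont=3.2360 V=3.2360[hold]; j=3 S=252.5838 intr=0.0000 cont=0.0000 V=0.0000[hold]  S*(3)=100.6316
k=2: j=0 S=117.3131 intr=32.6069 cont=33.9966 V=33.9966[hold]; j=1 S=159.4300 intr=0.0000 cont=11.2080 V=11.2080[hold]; j=2 S=216.6675 intr=0.0000 cont=1.6047 V=1.6047[hold]  S*(2)=-
k=1: j=0 S=136.7597 intr=13.1603 cont=22.3827 V=22.3827[hold]; j=1 S=185.8583 intr=0.0000 cont=6.3487 V=6.3487[hold]  S*(1)=-
k=0: j=0 S=159.4300 intr=0.0000 cont=14.2285 V=14.2285[hold]  S*(0)=-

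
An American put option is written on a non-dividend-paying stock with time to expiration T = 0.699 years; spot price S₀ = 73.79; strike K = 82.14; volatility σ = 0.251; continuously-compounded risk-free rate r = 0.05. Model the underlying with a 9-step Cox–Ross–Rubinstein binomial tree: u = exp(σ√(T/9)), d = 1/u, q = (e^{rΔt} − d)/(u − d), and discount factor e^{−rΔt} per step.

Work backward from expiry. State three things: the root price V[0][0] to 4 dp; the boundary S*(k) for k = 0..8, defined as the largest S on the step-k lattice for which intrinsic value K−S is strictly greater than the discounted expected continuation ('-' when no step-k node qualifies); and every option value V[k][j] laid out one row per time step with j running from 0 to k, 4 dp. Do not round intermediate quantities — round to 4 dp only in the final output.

price = 10.2676
boundary = - - 64.1563 59.8219 64.1563 68.8047 64.1563 68.8047 73.7900
tree:
10.2676
13.7922 6.9637
17.9837 9.8753 4.2230
22.3181 13.5640 6.4109 2.1557
26.3597 17.9837 9.4262 3.5662 0.8185
30.1282 22.3181 13.3353 5.7470 1.5008 0.1701
33.6421 26.3597 17.9837 8.9539 2.7134 0.3486 0.0000
36.9186 30.1282 22.3181 13.3353 4.8178 0.7147 0.0000 0.0000
39.9738 33.6421 26.3597 17.9837 8.3500 1.4651 0.0000 0.0000 0.0000
42.8226 36.9186 30.1282 22.3181 13.3353 3.0035 0.0000 0.0000 0.0000 0.0000

Δt=0.07767, u=1.07246, d=0.93244, q=0.51031, disc=e^(-rΔt)=0.99612
k=9 terminal: V=max(K-S,0) → 42.8226 36.9186 30.1282 22.3181 13.3353 3.0035 0.0000 0.0000 0.0000 0.0000
k=8: j=0 S=42.1662 intr=39.9738 cont=39.6554 V=39.9738[EX]; j=1 S=48.4979 intr=33.6421 cont=33.3238 V=33.6421[EX]; j=2 S=55.7803 intr=26.3597 cont=26.0413 V=26.3597[EX]; j=3 S=64.1563 intr=17.9837 cont=17.6654 V=17.9837[EX]; j=4 S=73.7900 intr=8.3500 cont=8.0316 V=8.3500[EX]; j=5 S=84.8703 intr=0.0000 cont=1.4651 V=1.4651[hold]; j=6 S=97.6144 intr=0.0000 cont=0.0000 V=0.0000[hold]; j=7 S=112.2722 intr=0.0000 cont=0.0000 V=0.0000[hold]; j=8 S=129.1310 intr=0.0000 cont=0.0000 V=0.0000[hold]  S*(8)=73.7900
k=7: j=0 S=45.2214 intr=36.9186 cont=36.6003 V=36.9186[EX]; j=1 S=52.0118 intr=30.1282 cont=29.8098 V=30.1282[EX]; j=2 S=59.8219 intr=22.3181 cont=21.9998 V=22.3181[EX]; j=3 S=68.8047 intr=13.3353 cont=13.0169 V=13.3353[EX]; j=4 S=79.1365 intr=3.0035 cont=4.8178 V=4.8178[hold]; j=5 S=91.0196 intr=0.0000 cont=0.7147 V=0.7147[hold]; j=6 S=104.6871 intr=0.0000 cont=0.0000 V=0.0000[hold]; j=7 S=120.4069 intr=0.0000 cont=0.0000 V=0.0000[hold]  S*(7)=68.8047
k=6: j=0 S=48.4979 intr=33.6421 cont=33.3238 V=33.6421[EX]; j=1 S=55.7803 intr=26.3597 cont=26.0413 V=26.3597[EX]; j=2 S=64.1563 intr=17.9837 cont=17.6654 V=17.9837[EX]; j=3 S=73.7900 intr=8.3500 cont=8.9539 V=8.9539[hold]; j=4 S=84.8703 intr=0.0000 cont=2.7134 V=2.7134[hold]; j=5 S=97.6144 intr=0.0000 cont=0.3486 V=0.3486[hold]; j=6 S=112.2722 intr=0.0000 cont=0.0000 V=0.0000[hold]  S*(6)=64.1563
k=5: j=0 S=52.0118 intr=30.1282 cont=29.8098 V=30.1282[EX]; j=1 S=59.8219 intr=22.3181 cont=21.9998 V=22.3181[EX]; j=2 S=68.8047 intr=13.3353 cont=13.3239 V=13.3353[EX]; j=3 S=79.1365 intr=3.0035 cont=5.7470 V=5.7470[hold]; j=4 S=91.0196 intr=0.0000 cont=1.5008 V=1.5008[hold]; j=5 S=104.6871 intr=0.0000 cont=0.1701 V=0.1701[hold]  S*(5)=68.8047
k=4: j=0 S=55.7803 intr=26.3597 cont=26.0413 V=26.3597[EX]; j=1 S=64.1563 intr=17.9837 cont=17.6654 V=17.9837[EX]; j=2 S=73.7900 intr=8.3500 cont=9.4262 V=9.4262[hold]; j=3 S=84.8703 intr=0.0000 cont=3.5662 V=3.5662[hold]; j=4 S=97.6144 intr=0.0000 cont=0.8185 V=0.8185[hold]  S*(4)=64.1563
k=3: j=0 S=59.8219 intr=22.3181 cont=21.9998 V=22.3181[EX]; j=1 S=68.8047 intr=13.3353 cont=13.5640 V=13.5640[hold]; j=2 S=79.1365 intr=3.0035 cont=6.4109 V=6.4109[hold]; j=3 S=91.0196 intr=0.0000 cont=2.1557 V=2.1557[hold]  S*(3)=59.8219
k=2: j=0 S=64.1563 intr=17.9837 cont=17.7816 V=17.9837[EX]; j=1 S=73.7900 intr=8.3500 cont=9.8753 V=9.8753[hold]; j=2 S=84.8703 intr=0.0000 cont=4.2230 V=4.2230[hold]  S*(2)=64.1563
k=1: j=0 S=68.8047 intr=13.3353 cont=13.7922 V=13.7922[hold]; j=1 S=79.1365 intr=3.0035 cont=6.9637 V=6.9637[hold]  S*(1)=-
k=0: j=0 S=73.7900 intr=8.3500 cont=10.2676 V=10.2676[hold]  S*(0)=-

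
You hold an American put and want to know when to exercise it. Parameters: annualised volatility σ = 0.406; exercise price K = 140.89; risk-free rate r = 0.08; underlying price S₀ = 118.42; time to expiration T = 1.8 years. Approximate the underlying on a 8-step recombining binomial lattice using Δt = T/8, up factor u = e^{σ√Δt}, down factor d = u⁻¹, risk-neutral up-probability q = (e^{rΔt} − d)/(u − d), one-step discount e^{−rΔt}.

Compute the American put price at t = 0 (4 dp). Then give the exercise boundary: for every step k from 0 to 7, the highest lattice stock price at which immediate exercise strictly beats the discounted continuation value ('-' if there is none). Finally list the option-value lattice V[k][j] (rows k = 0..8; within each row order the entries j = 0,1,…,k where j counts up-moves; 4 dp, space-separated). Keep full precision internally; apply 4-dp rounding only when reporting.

price = 32.2800
boundary = - - 80.5656 66.4526 80.5656 97.6759 80.5656 97.6759
tree:
32.2800
44.7770 20.9015
60.3244 30.7894 11.7296
74.4374 43.9064 18.7340 5.1205
86.0781 60.3244 29.0126 9.0908 1.3187
95.6797 74.4374 43.2141 15.8029 2.6792 0.0000
103.5994 86.0781 60.3244 26.6885 5.4434 0.0000 0.0000
110.1317 95.6797 74.4374 43.2141 11.0595 0.0000 0.0000 0.0000
115.5198 103.5994 86.0781 60.3244 22.4700 0.0000 0.0000 0.0000 0.0000

Δt=0.22500, u=1.21238, d=0.82483, q=0.49887, disc=e^(-rΔt)=0.98216
k=8 terminal: V=max(K-S,0) → 115.5198 103.5994 86.0781 60.3244 22.4700 0.0000 0.0000 0.0000 0.0000
k=7: j=0 S=30.7583 intr=110.1317 cont=107.6184 V=110.1317[EX]; j=1 S=45.2103 intr=95.6797 cont=93.1664 V=95.6797[EX]; j=2 S=66.4526 intr=74.4374 cont=71.9240 V=74.4374[EX]; j=3 S=97.6759 intr=43.2141 cont=40.7008 V=43.2141[EX]; j=4 S=143.5697 intr=0.0000 cont=11.0595 V=11.0595[hold]; j=5 S=211.0269 intr=0.0000 cont=0.0000 V=0.0000[hold]; j=6 S=310.1795 intr=0.0000 cont=0.0000 V=0.0000[hold]; j=7 S=455.9197 intr=0.0000 cont=0.0000 V=0.0000[hold]  S*(7)=97.6759
k=6: j=0 S=37.2906 intr=103.5994 cont=101.0861 V=103.5994[EX]; j=1 S=54.8119 intr=86.0781 cont=83.5648 V=86.0781[EX]; j=2 S=80.5656 intr=60.3244 cont=57.8110 V=60.3244[EX]; j=3 S=118.4200 intr=22.4700 cont=26.6885 V=26.6885[hold]; j=4 S=174.0605 intr=0.0000 cont=5.4434 V=5.4434[hold]; j=5 S=255.8441 intr=0.0000 cont=0.0000 V=0.0000[hold]; j=6 S=376.0544 intr=0.0000 cont=0.0000 V=0.0000[hold]  S*(6)=80.5656
k=5: j=0 S=45.2103 intr=95.6797 cont=93.1664 V=95.6797[EX]; j=1 S=66.4526 intr=74.4374 cont=71.9240 V=74.4374[EX]; j=2 S=97.6759 intr=43.2141 cont=42.7677 V=43.2141[EX]; j=3 S=143.5697 intr=0.0000 cont=15.8029 V=15.8029[hold]; j=4 S=211.0269 intr=0.0000 cont=2.6792 V=2.6792[hold]; j=5 S=310.1795 intr=0.0000 cont=0.0000 V=0.0000[hold]  S*(5)=97.6759
k=4: j=0 S=54.8119 intr=86.0781 cont=83.5648 V=86.0781[EX]; j=1 S=80.5656 intr=60.3244 cont=57.8110 V=60.3244[EX]; j=2 S=118.4200 intr=22.4700 cont=29.0126 V=29.0126[hold]; j=3 S=174.0605 intr=0.0000 cont=9.0908 V=9.0908[hold]; j=4 S=255.8441 intr=0.0000 cont=1.3187 V=1.3187[hold]  S*(4)=80.5656
k=3: j=0 S=66.4526 intr=74.4374 cont=71.9240 V=74.4374[EX]; j=1 S=97.6759 intr=43.2141 cont=43.9064 V=43.9064[hold]; j=2 S=143.5697 intr=0.0000 cont=18.7340 V=18.7340[hold]; j=3 S=211.0269 intr=0.0000 cont=5.1205 V=5.1205[hold]  S*(3)=66.4526
k=2: j=0 S=80.5656 intr=60.3244 cont=58.1503 V=60.3244[EX]; j=1 S=118.4200 intr=22.4700 cont=30.7894 V=30.7894[hold]; j=2 S=174.0605 intr=0.0000 cont=11.7296 V=11.7296[hold]  S*(2)=80.5656
k=1: j=0 S=97.6759 intr=43.2141 cont=44.7770 V=44.7770[hold]; j=1 S=143.5697 intr=0.0000 cont=20.9015 V=20.9015[hold]  S*(1)=-
k=0: j=0 S=118.4200 intr=22.4700 cont=32.2800 V=32.2800[hold]  S*(0)=-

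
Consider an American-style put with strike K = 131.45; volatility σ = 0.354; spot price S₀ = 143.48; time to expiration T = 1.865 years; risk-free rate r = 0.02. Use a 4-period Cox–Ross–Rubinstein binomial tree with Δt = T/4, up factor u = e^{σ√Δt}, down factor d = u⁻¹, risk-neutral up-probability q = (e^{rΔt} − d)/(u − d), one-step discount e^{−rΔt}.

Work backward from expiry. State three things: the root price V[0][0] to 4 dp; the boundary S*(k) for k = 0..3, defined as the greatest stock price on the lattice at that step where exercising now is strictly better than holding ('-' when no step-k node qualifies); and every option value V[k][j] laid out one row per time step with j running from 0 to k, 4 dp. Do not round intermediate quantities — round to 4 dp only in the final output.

Δt=0.46625, u=1.27344, d=0.78528, q=0.45905, disc=e^(-rΔt)=0.99072
k=4 terminal: V=max(K-S,0) → 76.8892 42.9719 0.0000 0.0000 0.0000
k=3: j=0 S=69.4798 intr=61.9702 cont=60.7502 V=61.9702[EX]; j=1 S=112.6714 intr=18.7786 cont=23.0297 V=23.0297[hold]; j=2 S=182.7128 intr=0.0000 cont=0.0000 V=0.0000[hold]; j=3 S=296.2951 intr=0.0000 cont=0.0000 V=0.0000[hold]  S*(3)=69.4798
k=2: j=0 S=88.4781 intr=42.9719 cont=43.6852 V=43.6852[hold]; j=1 S=143.4800 intr=0.0000 cont=12.3422 V=12.3422[hold]; j=2 S=232.6734 intr=0.0000 cont=0.0000 V=0.0000[hold]  S*(2)=-
k=1: j=0 S=112.6714 intr=18.7786 cont=29.0251 V=29.0251[hold]; j=1 S=182.7128 intr=0.0000 cont=6.6145 V=6.6145[hold]  S*(1)=-
k=0: j=0 S=143.4800 intr=0.0000 cont=18.5635 V=18.5635[hold]  S*(0)=-

price = 18.5635
boundary = - - - 69.4798
tree:
18.5635
29.0251 6.6145
43.6852 12.3422 0.0000
61.9702 23.0297 0.0000 0.0000
76.8892 42.9719 0.0000 0.0000 0.0000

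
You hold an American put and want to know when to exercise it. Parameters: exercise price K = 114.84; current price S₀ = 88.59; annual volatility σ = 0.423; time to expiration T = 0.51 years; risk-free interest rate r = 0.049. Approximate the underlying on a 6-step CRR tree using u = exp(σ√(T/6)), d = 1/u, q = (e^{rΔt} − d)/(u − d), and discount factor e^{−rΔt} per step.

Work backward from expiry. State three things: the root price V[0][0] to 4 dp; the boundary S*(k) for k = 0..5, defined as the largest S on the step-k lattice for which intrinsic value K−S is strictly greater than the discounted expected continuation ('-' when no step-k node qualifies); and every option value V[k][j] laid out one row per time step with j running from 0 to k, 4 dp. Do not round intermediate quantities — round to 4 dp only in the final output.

price = 27.9355
boundary = - 78.3115 69.2255 78.3115 88.5900 100.2176
tree:
27.9355
36.5285 19.0904
45.6145 27.0363 10.8535
53.6462 36.5285 17.2328 4.2023
60.7462 45.6145 26.2500 7.8473 0.3847
67.0223 53.6462 36.5285 14.6224 0.7516 0.0000
72.5703 60.7462 45.6145 26.2500 1.4687 0.0000 0.0000

Δt=0.08500  u=1.13125  d=0.88398  q=0.48609  discount=0.99584
step 6 (expiry): payoffs max(K−S,0) = 72.5703 60.7462 45.6145 26.2500 1.4687 0.0000 0.0000
step 5: (k=5,j=0): S=47.8177, (K−S)⁺=67.0223, hold=66.5450 ⇒ V=67.0223 exercise | (k=5,j=1): S=61.1938, (K−S)⁺=53.6462, hold=53.1689 ⇒ V=53.6462 exercise | (k=5,j=2): S=78.3115, (K−S)⁺=36.5285, hold=36.0512 ⇒ V=36.5285 exercise | (k=5,j=3): S=100.2176, (K−S)⁺=14.6224, hold=14.1451 ⇒ V=14.6224 exercise | (k=5,j=4): S=128.2515, (K−S)⁺=0.0000, hold=0.7516 ⇒ V=0.7516 continue | (k=5,j=5): S=164.1273, (K−S)⁺=0.0000, hold=0.0000 ⇒ V=0.0000 continue  boundary S*=100.2176
step 4: (k=4,j=0): S=54.0938, (K−S)⁺=60.7462, hold=60.2688 ⇒ V=60.7462 exercise | (k=4,j=1): S=69.2255, (K−S)⁺=45.6145, hold=45.1372 ⇒ V=45.6145 exercise | (k=4,j=2): S=88.5900, (K−S)⁺=26.2500, hold=25.7727 ⇒ V=26.2500 exercise | (k=4,j=3): S=113.3713, (K−S)⁺=1.4687, hold=7.8473 ⇒ V=7.8473 continue | (k=4,j=4): S=145.0847, (K−S)⁺=0.0000, hold=0.3847 ⇒ V=0.3847 continue  boundary S*=88.5900
step 3: (k=3,j=0): S=61.1938, (K−S)⁺=53.6462, hold=53.1689 ⇒ V=53.6462 exercise | (k=3,j=1): S=78.3115, (K−S)⁺=36.5285, hold=36.0512 ⇒ V=36.5285 exercise | (k=3,j=2): S=100.2176, (K−S)⁺=14.6224, hold=17.2328 ⇒ V=17.2328 continue | (k=3,j=3): S=128.2515, (K−S)⁺=0.0000, hold=4.2023 ⇒ V=4.2023 continue  boundary S*=78.3115
step 2: (k=2,j=0): S=69.2255, (K−S)⁺=45.6145, hold=45.1372 ⇒ V=45.6145 exercise | (k=2,j=1): S=88.5900, (K−S)⁺=26.2500, hold=27.0363 ⇒ V=27.0363 continue | (k=2,j=2): S=113.3713, (K−S)⁺=1.4687, hold=10.8535 ⇒ V=10.8535 continue  boundary S*=69.2255
step 1: (k=1,j=0): S=78.3115, (K−S)⁺=36.5285, hold=36.4318 ⇒ V=36.5285 exercise | (k=1,j=1): S=100.2176, (K−S)⁺=14.6224, hold=19.0904 ⇒ V=19.0904 continue  boundary S*=78.3115
step 0: (k=0,j=0): S=88.5900, (K−S)⁺=26.2500, hold=27.9355 ⇒ V=27.9355 continue  boundary S*=-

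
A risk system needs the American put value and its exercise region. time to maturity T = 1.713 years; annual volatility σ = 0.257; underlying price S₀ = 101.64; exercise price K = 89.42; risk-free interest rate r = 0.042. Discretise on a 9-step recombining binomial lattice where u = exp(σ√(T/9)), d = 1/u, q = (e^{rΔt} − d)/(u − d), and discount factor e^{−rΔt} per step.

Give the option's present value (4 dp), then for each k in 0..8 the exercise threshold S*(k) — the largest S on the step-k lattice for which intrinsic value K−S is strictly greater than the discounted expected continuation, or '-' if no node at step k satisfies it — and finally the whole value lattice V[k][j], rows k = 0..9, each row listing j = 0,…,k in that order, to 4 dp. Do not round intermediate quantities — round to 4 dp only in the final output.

Δt=0.19033, u=1.11865, d=0.89394, q=0.50772, disc=e^(-rΔt)=0.99204
k=9 terminal: V=max(K-S,0) → 52.3674 43.0532 31.3977 16.8123 0.0000 0.0000 0.0000 0.0000 0.0000 0.0000
k=8: j=0 S=41.4489 intr=47.9711 cont=47.2591 V=47.9711[EX]; j=1 S=51.8682 intr=37.5518 cont=36.8398 V=37.5518[EX]; j=2 S=64.9066 intr=24.5134 cont=23.8014 V=24.5134[EX]; j=3 S=81.2226 intr=8.1974 cont=8.2105 V=8.2105[hold]; j=4 S=101.6400 intr=0.0000 cont=0.0000 V=0.0000[hold]; j=5 S=127.1899 intr=0.0000 cont=0.0000 V=0.0000[hold]; j=6 S=159.1624 intr=0.0000 cont=0.0000 V=0.0000[hold]; j=7 S=199.1720 intr=0.0000 cont=0.0000 V=0.0000[hold]; j=8 S=249.2391 intr=0.0000 cont=0.0000 V=0.0000[hold]  S*(8)=64.9066
k=7: j=0 S=46.3668 intr=43.0532 cont=42.3412 V=43.0532[EX]; j=1 S=58.0223 intr=31.3977 cont=30.6857 V=31.3977[EX]; j=2 S=72.6077 intr=16.8123 cont=16.1069 V=16.8123[EX]; j=3 S=90.8596 intr=0.0000 cont=4.0097 V=4.0097[hold]; j=4 S=113.6995 intr=0.0000 cont=0.0000 V=0.0000[hold]; j=5 S=142.2809 intr=0.0000 cont=0.0000 V=0.0000[hold]; j=6 S=178.0469 intr=0.0000 cont=0.0000 V=0.0000[hold]; j=7 S=222.8036 intr=0.0000 cont=0.0000 V=0.0000[hold]  S*(7)=72.6077
k=6: j=0 S=51.8682 intr=37.5518 cont=36.8398 V=37.5518[EX]; j=1 S=64.9066 intr=24.5134 cont=23.8014 V=24.5134[EX]; j=2 S=81.2226 intr=8.1974 cont=10.2301 V=10.2301[hold]; j=3 S=101.6400 intr=0.0000 cont=1.9582 V=1.9582[hold]; j=4 S=127.1899 intr=0.0000 cont=0.0000 V=0.0000[hold]; j=5 S=159.1624 intr=0.0000 cont=0.0000 V=0.0000[hold]; j=6 S=199.1720 intr=0.0000 cont=0.0000 V=0.0000[hold]  S*(6)=64.9066
k=5: j=0 S=58.0223 intr=31.3977 cont=30.6857 V=31.3977[EX]; j=1 S=72.6077 intr=16.8123 cont=17.1241 V=17.1241[hold]; j=2 S=90.8596 intr=0.0000 cont=5.9823 V=5.9823[hold]; j=3 S=113.6995 intr=0.0000 cont=0.9563 V=0.9563[hold]; j=4 S=142.2809 intr=0.0000 cont=0.0000 V=0.0000[hold]; j=5 S=178.0469 intr=0.0000 cont=0.0000 V=0.0000[hold]  S*(5)=58.0223
k=4: j=0 S=64.9066 intr=24.5134 cont=23.9585 V=24.5134[EX]; j=1 S=81.2226 intr=8.1974 cont=11.3760 V=11.3760[hold]; j=2 S=101.6400 intr=0.0000 cont=3.4032 V=3.4032[hold]; j=3 S=127.1899 intr=0.0000 cont=0.4670 V=0.4670[hold]; j=4 S=159.1624 intr=0.0000 cont=0.0000 V=0.0000[hold]  S*(4)=64.9066
k=3: j=0 S=72.6077 intr=16.8123 cont=17.7012 V=17.7012[hold]; j=1 S=90.8596 intr=0.0000 cont=7.2697 V=7.2697[hold]; j=2 S=113.6995 intr=0.0000 cont=1.8973 V=1.8973[hold]; j=3 S=142.2809 intr=0.0000 cont=0.2281 V=0.2281[hold]  S*(3)=-
k=2: j=0 S=81.2226 intr=8.1974 cont=12.3062 V=12.3062[hold]; j=1 S=101.6400 intr=0.0000 cont=4.5059 V=4.5059[hold]; j=2 S=127.1899 intr=0.0000 cont=1.0414 V=1.0414[hold]  S*(2)=-
k=1: j=0 S=90.8596 intr=0.0000 cont=8.2794 V=8.2794[hold]; j=1 S=113.6995 intr=0.0000 cont=2.7251 V=2.7251[hold]  S*(1)=-
k=0: j=0 S=101.6400 intr=0.0000 cont=5.4159 V=5.4159[hold]  S*(0)=-

price = 5.4159
boundary = - - - - 64.9066 58.0223 64.9066 72.6077 64.9066
tree:
5.4159
8.2794 2.7251
12.3062 4.5059 1.0414
17.7012 7.2697 1.8973 0.2281
24.5134 11.3760 3.4032 0.4670 0.0000
31.3977 17.1241 5.9823 0.9563 0.0000 0.0000
37.5518 24.5134 10.2301 1.9582 0.0000 0.0000 0.0000
43.0532 31.3977 16.8123 4.0097 0.0000 0.0000 0.0000 0.0000
47.9711 37.5518 24.5134 8.2105 0.0000 0.0000 0.0000 0.0000 0.0000
52.3674 43.0532 31.3977 16.8123 0.0000 0.0000 0.0000 0.0000 0.0000 0.0000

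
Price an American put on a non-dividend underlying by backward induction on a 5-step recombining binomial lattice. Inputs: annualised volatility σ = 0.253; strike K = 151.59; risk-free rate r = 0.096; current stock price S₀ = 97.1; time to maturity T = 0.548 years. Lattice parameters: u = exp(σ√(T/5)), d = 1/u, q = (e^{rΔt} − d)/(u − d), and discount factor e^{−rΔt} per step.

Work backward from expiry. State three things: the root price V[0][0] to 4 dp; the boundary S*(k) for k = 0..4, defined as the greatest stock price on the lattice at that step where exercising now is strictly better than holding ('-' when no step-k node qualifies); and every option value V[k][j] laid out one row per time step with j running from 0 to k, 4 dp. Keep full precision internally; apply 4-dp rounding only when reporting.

price = 54.4900
boundary = 97.1000 105.5832 114.8075 124.8378 135.7443
tree:
54.4900
62.2916 46.0068
69.4664 54.4900 36.7825
76.0647 62.2916 46.0068 26.7522
82.1329 69.4664 54.4900 36.7825 15.8457
87.7135 76.0647 62.2916 46.0068 26.7522 3.9863

params: Δt=0.10960 u=1.08737 d=0.91965 q=0.54214 e^(-rΔt)=0.98953
t_5 payoffs: 87.7135 76.0647 62.2916 46.0068 26.7522 3.9863
t_4: node(4,0) S=69.4571 payoff=82.1329 vs cont=80.5463 → 82.1329 [stop]  node(4,1) S=82.1236 payoff=69.4664 vs cont=67.8798 → 69.4664 [stop]  node(4,2) S=97.1000 payoff=54.4900 vs cont=52.9034 → 54.4900 [stop]  node(4,3) S=114.8075 payoff=36.7825 vs cont=35.1958 → 36.7825 [stop]  node(4,4) S=135.7443 payoff=15.8457 vs cont=14.2591 → 15.8457 [stop]  ⇒ S*(4)=135.7443
t_3: node(3,0) S=75.5253 payoff=76.0647 vs cont=74.4781 → 76.0647 [stop]  node(3,1) S=89.2984 payoff=62.2916 vs cont=60.7050 → 62.2916 [stop]  node(3,2) S=105.5832 payoff=46.0068 vs cont=44.4202 → 46.0068 [stop]  node(3,3) S=124.8378 payoff=26.7522 vs cont=25.1656 → 26.7522 [stop]  ⇒ S*(3)=124.8378
t_2: node(2,0) S=82.1236 payoff=69.4664 vs cont=67.8798 → 69.4664 [stop]  node(2,1) S=97.1000 payoff=54.4900 vs cont=52.9034 → 54.4900 [stop]  node(2,2) S=114.8075 payoff=36.7825 vs cont=35.1958 → 36.7825 [stop]  ⇒ S*(2)=114.8075
t_1: node(1,0) S=89.2984 payoff=62.2916 vs cont=60.7050 → 62.2916 [stop]  node(1,1) S=105.5832 payoff=46.0068 vs cont=44.4202 → 46.0068 [stop]  ⇒ S*(1)=105.5832
t_0: node(0,0) S=97.1000 payoff=54.4900 vs cont=52.9034 → 54.4900 [stop]  ⇒ S*(0)=97.1000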